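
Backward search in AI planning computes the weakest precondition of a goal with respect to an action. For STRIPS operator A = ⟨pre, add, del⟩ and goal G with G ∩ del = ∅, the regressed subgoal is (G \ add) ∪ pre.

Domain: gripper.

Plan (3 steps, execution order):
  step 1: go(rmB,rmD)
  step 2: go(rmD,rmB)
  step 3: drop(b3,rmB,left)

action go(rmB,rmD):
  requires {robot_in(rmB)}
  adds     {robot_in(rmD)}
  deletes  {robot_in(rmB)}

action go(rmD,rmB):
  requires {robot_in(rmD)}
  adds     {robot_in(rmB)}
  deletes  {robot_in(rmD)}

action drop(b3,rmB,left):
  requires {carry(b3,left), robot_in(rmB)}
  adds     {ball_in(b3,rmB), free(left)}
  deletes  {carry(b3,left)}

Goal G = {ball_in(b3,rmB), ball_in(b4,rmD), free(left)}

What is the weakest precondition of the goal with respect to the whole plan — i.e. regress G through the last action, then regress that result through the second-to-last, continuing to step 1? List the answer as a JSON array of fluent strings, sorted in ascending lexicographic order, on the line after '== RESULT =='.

Regress step by step:
  through step 3 (drop(b3,rmB,left)): drop {ball_in(b3,rmB), free(left)}, keep {ball_in(b4,rmD)}, require {carry(b3,left), robot_in(rmB)}
    → {ball_in(b4,rmD), carry(b3,left), robot_in(rmB)}
  through step 2 (go(rmD,rmB)): drop {robot_in(rmB)}, keep {ball_in(b4,rmD), carry(b3,left)}, require {robot_in(rmD)}
    → {ball_in(b4,rmD), carry(b3,left), robot_in(rmD)}
  through step 1 (go(rmB,rmD)): drop {robot_in(rmD)}, keep {ball_in(b4,rmD), carry(b3,left)}, require {robot_in(rmB)}
    → {ball_in(b4,rmD), carry(b3,left), robot_in(rmB)}

== RESULT ==
["ball_in(b4,rmD)", "carry(b3,left)", "robot_in(rmB)"]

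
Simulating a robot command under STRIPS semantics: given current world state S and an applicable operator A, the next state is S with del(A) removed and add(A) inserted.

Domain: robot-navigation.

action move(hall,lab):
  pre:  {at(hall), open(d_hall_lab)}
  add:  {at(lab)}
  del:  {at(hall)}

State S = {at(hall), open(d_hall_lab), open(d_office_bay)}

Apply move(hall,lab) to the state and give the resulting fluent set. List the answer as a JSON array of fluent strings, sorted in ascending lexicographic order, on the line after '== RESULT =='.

Compute (S \ del) ∪ add:
  pre ⊆ S: {at(hall), open(d_hall_lab)} ⊆ S  — applicable
  S \ del = {open(d_hall_lab), open(d_office_bay)}
  ∪ add   = {at(lab), open(d_hall_lab), open(d_office_bay)}

== RESULT ==
["at(lab)", "open(d_hall_lab)", "open(d_office_bay)"]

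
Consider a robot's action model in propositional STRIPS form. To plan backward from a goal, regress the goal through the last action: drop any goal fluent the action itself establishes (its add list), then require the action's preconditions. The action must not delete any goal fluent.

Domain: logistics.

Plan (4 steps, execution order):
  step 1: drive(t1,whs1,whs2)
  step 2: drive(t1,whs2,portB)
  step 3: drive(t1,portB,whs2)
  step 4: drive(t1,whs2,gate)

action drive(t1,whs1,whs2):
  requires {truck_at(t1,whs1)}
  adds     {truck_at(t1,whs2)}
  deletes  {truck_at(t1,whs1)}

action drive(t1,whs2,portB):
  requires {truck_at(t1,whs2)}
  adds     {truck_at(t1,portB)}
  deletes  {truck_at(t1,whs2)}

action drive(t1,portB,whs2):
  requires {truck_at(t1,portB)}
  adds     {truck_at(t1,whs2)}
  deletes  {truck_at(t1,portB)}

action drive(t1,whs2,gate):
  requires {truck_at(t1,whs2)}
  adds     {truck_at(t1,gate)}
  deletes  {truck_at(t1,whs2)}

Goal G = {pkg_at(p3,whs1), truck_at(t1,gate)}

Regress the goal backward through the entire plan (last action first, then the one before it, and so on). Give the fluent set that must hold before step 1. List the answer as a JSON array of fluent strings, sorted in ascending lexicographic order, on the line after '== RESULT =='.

Work backward from the goal:
  through step 4 (drive(t1,whs2,gate)): drop {truck_at(t1,gate)}, keep {pkg_at(p3,whs1)}, require {truck_at(t1,whs2)}
    → {pkg_at(p3,whs1), truck_at(t1,whs2)}
  through step 3 (drive(t1,portB,whs2)): drop {truck_at(t1,whs2)}, keep {pkg_at(p3,whs1)}, require {truck_at(t1,portB)}
    → {pkg_at(p3,whs1), truck_at(t1,portB)}
  through step 2 (drive(t1,whs2,portB)): drop {truck_at(t1,portB)}, keep {pkg_at(p3,whs1)}, require {truck_at(t1,whs2)}
    → {pkg_at(p3,whs1), truck_at(t1,whs2)}
  through step 1 (drive(t1,whs1,whs2)): drop {truck_at(t1,whs2)}, keep {pkg_at(p3,whs1)}, require {truck_at(t1,whs1)}
    → {pkg_at(p3,whs1), truck_at(t1,whs1)}

== RESULT ==
["pkg_at(p3,whs1)", "truck_at(t1,whs1)"]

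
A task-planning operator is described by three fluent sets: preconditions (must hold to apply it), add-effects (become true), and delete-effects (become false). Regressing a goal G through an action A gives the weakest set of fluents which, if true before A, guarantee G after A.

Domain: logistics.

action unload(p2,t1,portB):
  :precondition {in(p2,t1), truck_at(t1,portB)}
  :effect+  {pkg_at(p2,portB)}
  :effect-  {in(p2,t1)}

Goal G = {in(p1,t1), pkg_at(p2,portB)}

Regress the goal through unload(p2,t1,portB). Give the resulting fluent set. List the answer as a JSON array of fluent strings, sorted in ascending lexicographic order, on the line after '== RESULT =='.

Compute (G \ add) ∪ pre:
  G ∩ del = {}  (empty — regression defined)
  G \ add = {in(p1,t1), pkg_at(p2,portB)} \ {pkg_at(p2,portB)} = {in(p1,t1)}
  ∪ pre   = {in(p1,t1)} ∪ {in(p2,t1), truck_at(t1,portB)}
          = {in(p1,t1), in(p2,t1), truck_at(t1,portB)}

== RESULT ==
["in(p1,t1)", "in(p2,t1)", "truck_at(t1,portB)"]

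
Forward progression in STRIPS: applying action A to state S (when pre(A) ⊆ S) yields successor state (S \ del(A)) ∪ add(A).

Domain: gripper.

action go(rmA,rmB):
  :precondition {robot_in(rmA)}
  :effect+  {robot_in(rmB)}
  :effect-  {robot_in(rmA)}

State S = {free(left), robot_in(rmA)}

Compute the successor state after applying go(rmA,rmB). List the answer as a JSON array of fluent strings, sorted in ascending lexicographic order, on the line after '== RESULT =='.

Progress:
  pre ⊆ S: {robot_in(rmA)} ⊆ S  — applicable
  S \ del = {free(left)}
  ∪ add   = {free(left), robot_in(rmB)}

== RESULT ==
["free(left)", "robot_in(rmB)"]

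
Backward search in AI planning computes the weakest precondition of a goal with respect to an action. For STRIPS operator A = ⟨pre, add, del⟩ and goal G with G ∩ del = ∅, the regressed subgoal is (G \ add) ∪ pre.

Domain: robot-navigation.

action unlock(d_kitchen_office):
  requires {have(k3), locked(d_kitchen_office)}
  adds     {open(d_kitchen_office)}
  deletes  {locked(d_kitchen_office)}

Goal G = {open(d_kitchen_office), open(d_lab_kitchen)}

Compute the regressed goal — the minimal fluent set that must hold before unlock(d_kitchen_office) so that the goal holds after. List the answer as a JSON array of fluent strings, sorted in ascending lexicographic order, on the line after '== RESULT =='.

Compute (G \ add) ∪ pre:
  G ∩ del = {}  (empty — regression defined)
  G \ add = {open(d_kitchen_office), open(d_lab_kitchen)} \ {open(d_kitchen_office)} = {open(d_lab_kitchen)}
  ∪ pre   = {open(d_lab_kitchen)} ∪ {have(k3), locked(d_kitchen_office)}
          = {have(k3), locked(d_kitchen_office), open(d_lab_kitchen)}

== RESULT ==
["have(k3)", "locked(d_kitchen_office)", "open(d_lab_kitchen)"]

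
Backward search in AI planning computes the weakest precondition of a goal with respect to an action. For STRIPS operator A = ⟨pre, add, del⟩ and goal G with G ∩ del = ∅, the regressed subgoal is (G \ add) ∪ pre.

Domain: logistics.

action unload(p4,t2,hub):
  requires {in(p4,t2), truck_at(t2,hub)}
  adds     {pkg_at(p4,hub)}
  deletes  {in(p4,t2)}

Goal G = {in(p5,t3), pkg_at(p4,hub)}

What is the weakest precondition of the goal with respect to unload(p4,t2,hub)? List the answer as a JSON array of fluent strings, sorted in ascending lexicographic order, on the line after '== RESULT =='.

Compute (G \ add) ∪ pre:
  G ∩ del = {}  (empty — regression defined)
  G \ add = {in(p5,t3), pkg_at(p4,hub)} \ {pkg_at(p4,hub)} = {in(p5,t3)}
  ∪ pre   = {in(p5,t3)} ∪ {in(p4,t2), truck_at(t2,hub)}
          = {in(p4,t2), in(p5,t3), truck_at(t2,hub)}

== RESULT ==
["in(p4,t2)", "in(p5,t3)", "truck_at(t2,hub)"]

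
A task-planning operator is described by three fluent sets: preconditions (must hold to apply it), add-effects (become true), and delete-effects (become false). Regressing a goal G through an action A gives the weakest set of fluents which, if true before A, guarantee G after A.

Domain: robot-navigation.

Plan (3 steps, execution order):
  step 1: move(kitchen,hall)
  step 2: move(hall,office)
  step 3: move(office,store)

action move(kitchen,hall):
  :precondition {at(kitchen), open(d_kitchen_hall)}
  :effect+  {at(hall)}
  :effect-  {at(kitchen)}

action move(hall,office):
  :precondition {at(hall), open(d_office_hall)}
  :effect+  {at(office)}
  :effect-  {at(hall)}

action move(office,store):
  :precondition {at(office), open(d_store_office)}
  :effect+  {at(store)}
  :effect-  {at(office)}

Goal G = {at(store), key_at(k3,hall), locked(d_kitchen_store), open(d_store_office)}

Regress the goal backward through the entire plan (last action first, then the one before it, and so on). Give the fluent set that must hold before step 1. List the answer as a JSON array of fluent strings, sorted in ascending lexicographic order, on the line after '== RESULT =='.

Regress step by step:
  through step 3 (move(office,store)): drop {at(store)}, keep {key_at(k3,hall), locked(d_kitchen_store), open(d_store_office)}, require {at(office), open(d_store_office)}
    → {at(office), key_at(k3,hall), locked(d_kitchen_store), open(d_store_office)}
  through step 2 (move(hall,office)): drop {at(office)}, keep {key_at(k3,hall), locked(d_kitchen_store), open(d_store_office)}, require {at(hall), open(d_office_hall)}
    → {at(hall), key_at(k3,hall), locked(d_kitchen_store), open(d_office_hall), open(d_store_office)}
  through step 1 (move(kitchen,hall)): drop {at(hall)}, keep {key_at(k3,hall), locked(d_kitchen_store), open(d_office_hall), open(d_store_office)}, require {at(kitchen), open(d_kitchen_hall)}
    → {at(kitchen), key_at(k3,hall), locked(d_kitchen_store), open(d_kitchen_hall), open(d_office_hall), open(d_store_office)}

== RESULT ==
["at(kitchen)", "key_at(k3,hall)", "locked(d_kitchen_store)", "open(d_kitchen_hall)", "open(d_office_hall)", "open(d_store_office)"]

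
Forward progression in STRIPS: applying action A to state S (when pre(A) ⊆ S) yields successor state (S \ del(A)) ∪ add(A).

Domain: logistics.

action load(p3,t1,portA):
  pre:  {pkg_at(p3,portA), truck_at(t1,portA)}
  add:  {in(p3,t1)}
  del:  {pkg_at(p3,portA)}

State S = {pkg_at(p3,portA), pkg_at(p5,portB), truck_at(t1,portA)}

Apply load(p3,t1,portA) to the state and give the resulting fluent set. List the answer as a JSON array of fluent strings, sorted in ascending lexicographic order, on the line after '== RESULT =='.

Compute (S \ del) ∪ add:
  pre ⊆ S: {pkg_at(p3,portA), truck_at(t1,portA)} ⊆ S  — applicable
  S \ del = {pkg_at(p5,portB), truck_at(t1,portA)}
  ∪ add   = {in(p3,t1), pkg_at(p5,portB), truck_at(t1,portA)}

== RESULT ==
["in(p3,t1)", "pkg_at(p5,portB)", "truck_at(t1,portA)"]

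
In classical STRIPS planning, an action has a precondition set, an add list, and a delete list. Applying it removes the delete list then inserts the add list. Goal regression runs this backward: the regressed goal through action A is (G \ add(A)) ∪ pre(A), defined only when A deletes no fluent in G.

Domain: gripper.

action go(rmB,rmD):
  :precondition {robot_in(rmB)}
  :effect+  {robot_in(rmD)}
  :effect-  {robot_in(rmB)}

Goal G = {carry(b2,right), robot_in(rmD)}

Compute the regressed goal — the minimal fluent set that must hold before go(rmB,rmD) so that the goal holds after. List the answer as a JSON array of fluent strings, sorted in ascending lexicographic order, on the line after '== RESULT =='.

Regress:
  G ∩ del = {}  (empty — regression defined)
  G \ add = {carry(b2,right), robot_in(rmD)} \ {robot_in(rmD)} = {carry(b2,right)}
  ∪ pre   = {carry(b2,right)} ∪ {robot_in(rmB)}
          = {carry(b2,right), robot_in(rmB)}

== RESULT ==
["carry(b2,right)", "robot_in(rmB)"]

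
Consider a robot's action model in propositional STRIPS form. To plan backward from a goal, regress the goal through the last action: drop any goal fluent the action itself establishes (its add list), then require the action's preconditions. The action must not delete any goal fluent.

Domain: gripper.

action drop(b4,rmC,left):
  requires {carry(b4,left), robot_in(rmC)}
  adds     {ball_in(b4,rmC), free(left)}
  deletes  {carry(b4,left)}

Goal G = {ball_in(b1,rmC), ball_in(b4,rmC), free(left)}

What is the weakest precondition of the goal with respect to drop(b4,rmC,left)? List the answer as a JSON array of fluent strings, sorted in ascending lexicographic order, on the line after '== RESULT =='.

Compute (G \ add) ∪ pre:
  G ∩ del = {}  (empty — regression defined)
  G \ add = {ball_in(b1,rmC), ball_in(b4,rmC), free(left)} \ {ball_in(b4,rmC), free(left)} = {ball_in(b1,rmC)}
  ∪ pre   = {ball_in(b1,rmC)} ∪ {carry(b4,left), robot_in(rmC)}
          = {ball_in(b1,rmC), carry(b4,left), robot_in(rmC)}

== RESULT ==
["ball_in(b1,rmC)", "carry(b4,left)", "robot_in(rmC)"]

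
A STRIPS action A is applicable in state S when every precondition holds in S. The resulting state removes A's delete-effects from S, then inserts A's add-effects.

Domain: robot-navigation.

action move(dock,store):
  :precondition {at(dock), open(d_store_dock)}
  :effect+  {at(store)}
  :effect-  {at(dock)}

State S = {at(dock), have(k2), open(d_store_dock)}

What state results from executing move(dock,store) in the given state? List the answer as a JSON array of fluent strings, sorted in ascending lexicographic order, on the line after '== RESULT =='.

Progress:
  pre ⊆ S: {at(dock), open(d_store_dock)} ⊆ S  — applicable
  S \ del = {have(k2), open(d_store_dock)}
  ∪ add   = {at(store), have(k2), open(d_store_dock)}

== RESULT ==
["at(store)", "have(k2)", "open(d_store_dock)"]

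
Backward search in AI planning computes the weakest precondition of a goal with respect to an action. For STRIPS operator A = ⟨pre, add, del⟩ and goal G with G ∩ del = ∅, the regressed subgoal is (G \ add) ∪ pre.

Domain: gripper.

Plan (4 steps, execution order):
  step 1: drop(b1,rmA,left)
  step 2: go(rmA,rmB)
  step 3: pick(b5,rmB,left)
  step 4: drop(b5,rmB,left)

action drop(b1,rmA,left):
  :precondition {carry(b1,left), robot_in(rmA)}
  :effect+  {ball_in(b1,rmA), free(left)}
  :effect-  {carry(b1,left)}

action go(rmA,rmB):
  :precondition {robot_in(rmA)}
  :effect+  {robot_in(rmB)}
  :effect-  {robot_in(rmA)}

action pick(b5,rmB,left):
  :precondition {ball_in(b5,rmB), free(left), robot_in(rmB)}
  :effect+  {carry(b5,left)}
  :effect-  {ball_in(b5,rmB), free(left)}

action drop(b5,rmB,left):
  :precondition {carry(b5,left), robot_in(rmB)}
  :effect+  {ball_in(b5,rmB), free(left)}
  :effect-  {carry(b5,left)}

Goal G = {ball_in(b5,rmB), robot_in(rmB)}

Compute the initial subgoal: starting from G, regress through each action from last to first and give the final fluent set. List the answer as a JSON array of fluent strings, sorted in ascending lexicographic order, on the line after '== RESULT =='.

Regress step by step:
  through step 4 (drop(b5,rmB,left)): drop {ball_in(b5,rmB)}, keep {robot_in(rmB)}, require {carry(b5,left), robot_in(rmB)}
    → {carry(b5,left), robot_in(rmB)}
  through step 3 (pick(b5,rmB,left)): drop {carry(b5,left)}, keep {robot_in(rmB)}, require {ball_in(b5,rmB), free(left), robot_in(rmB)}
    → {ball_in(b5,rmB), free(left), robot_in(rmB)}
  through step 2 (go(rmA,rmB)): drop {robot_in(rmB)}, keep {ball_in(b5,rmB), free(left)}, require {robot_in(rmA)}
    → {ball_in(b5,rmB), free(left), robot_in(rmA)}
  through step 1 (drop(b1,rmA,left)): drop {free(left)}, keep {ball_in(b5,rmB), robot_in(rmA)}, require {carry(b1,left), robot_in(rmA)}
    → {ball_in(b5,rmB), carry(b1,left), robot_in(rmA)}

== RESULT ==
["ball_in(b5,rmB)", "carry(b1,left)", "robot_in(rmA)"]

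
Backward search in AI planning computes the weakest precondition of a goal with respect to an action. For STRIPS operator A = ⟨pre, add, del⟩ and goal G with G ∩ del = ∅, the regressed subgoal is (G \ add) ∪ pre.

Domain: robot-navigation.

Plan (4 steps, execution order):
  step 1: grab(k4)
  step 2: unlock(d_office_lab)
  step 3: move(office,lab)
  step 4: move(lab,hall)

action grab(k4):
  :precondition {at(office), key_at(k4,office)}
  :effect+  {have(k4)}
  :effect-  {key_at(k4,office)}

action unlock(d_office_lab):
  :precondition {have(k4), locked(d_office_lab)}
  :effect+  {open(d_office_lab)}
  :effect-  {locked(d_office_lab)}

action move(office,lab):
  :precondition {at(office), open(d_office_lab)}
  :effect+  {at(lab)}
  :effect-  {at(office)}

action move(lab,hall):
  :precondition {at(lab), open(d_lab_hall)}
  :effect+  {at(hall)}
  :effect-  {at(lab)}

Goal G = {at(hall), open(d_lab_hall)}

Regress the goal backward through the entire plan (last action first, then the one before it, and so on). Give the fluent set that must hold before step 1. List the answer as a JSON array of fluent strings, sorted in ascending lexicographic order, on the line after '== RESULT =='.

Work backward from the goal:
  through step 4 (move(lab,hall)): drop {at(hall)}, keep {open(d_lab_hall)}, require {at(lab), open(d_lab_hall)}
    → {at(lab), open(d_lab_hall)}
  through step 3 (move(office,lab)): drop {at(lab)}, keep {open(d_lab_hall)}, require {at(office), open(d_office_lab)}
    → {at(office), open(d_lab_hall), open(d_office_lab)}
  through step 2 (unlock(d_office_lab)): drop {open(d_office_lab)}, keep {at(office), open(d_lab_hall)}, require {have(k4), locked(d_office_lab)}
    → {at(office), have(k4), locked(d_office_lab), open(d_lab_hall)}
  through step 1 (grab(k4)): drop {have(k4)}, keep {at(office), locked(d_office_lab), open(d_lab_hall)}, require {at(office), key_at(k4,office)}
    → {at(office), key_at(k4,office), locked(d_office_lab), open(d_lab_hall)}

== RESULT ==
["at(office)", "key_at(k4,office)", "locked(d_office_lab)", "open(d_lab_hall)"]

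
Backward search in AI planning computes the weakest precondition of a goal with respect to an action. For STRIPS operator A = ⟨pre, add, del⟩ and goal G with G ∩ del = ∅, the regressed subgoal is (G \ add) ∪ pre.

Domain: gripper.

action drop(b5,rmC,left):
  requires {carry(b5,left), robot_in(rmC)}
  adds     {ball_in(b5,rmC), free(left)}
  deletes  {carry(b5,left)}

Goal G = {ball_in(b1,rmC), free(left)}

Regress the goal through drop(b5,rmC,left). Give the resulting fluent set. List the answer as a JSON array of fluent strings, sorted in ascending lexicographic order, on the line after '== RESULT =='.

Regress:
  G ∩ del = {}  (empty — regression defined)
  G \ add = {ball_in(b1,rmC), free(left)} \ {ball_in(b5,rmC), free(left)} = {ball_in(b1,rmC)}
  ∪ pre   = {ball_in(b1,rmC)} ∪ {carry(b5,left), robot_in(rmC)}
          = {ball_in(b1,rmC), carry(b5,left), robot_in(rmC)}

== RESULT ==
["ball_in(b1,rmC)", "carry(b5,left)", "robot_in(rmC)"]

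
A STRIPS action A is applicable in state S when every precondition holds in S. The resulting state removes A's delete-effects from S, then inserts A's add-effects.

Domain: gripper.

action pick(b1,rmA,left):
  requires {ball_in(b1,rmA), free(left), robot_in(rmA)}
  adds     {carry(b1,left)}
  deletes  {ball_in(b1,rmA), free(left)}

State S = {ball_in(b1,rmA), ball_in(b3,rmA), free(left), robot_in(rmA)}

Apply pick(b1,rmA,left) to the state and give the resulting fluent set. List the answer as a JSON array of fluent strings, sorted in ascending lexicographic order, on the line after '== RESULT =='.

Compute (S \ del) ∪ add:
  pre ⊆ S: {ball_in(b1,rmA), free(left), robot_in(rmA)} ⊆ S  — applicable
  S \ del = {ball_in(b3,rmA), robot_in(rmA)}
  ∪ add   = {ball_in(b3,rmA), carry(b1,left), robot_in(rmA)}

== RESULT ==
["ball_in(b3,rmA)", "carry(b1,left)", "robot_in(rmA)"]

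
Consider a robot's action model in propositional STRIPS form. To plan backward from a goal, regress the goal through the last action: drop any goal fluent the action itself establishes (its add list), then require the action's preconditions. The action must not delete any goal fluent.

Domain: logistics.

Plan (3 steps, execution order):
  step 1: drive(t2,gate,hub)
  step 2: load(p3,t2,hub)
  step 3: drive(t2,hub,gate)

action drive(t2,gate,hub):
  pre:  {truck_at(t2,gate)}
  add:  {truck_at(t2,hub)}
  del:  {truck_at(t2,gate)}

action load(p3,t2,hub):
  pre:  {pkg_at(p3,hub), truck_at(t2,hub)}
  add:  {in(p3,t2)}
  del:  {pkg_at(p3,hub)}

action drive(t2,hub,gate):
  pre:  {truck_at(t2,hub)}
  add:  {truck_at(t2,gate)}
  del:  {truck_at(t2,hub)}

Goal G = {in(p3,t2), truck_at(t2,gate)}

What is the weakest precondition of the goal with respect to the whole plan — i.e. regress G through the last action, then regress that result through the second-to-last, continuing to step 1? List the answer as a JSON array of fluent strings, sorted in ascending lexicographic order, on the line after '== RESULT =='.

Work backward from the goal:
  through step 3 (drive(t2,hub,gate)): drop {truck_at(t2,gate)}, keep {in(p3,t2)}, require {truck_at(t2,hub)}
    → {in(p3,t2), truck_at(t2,hub)}
  through step 2 (load(p3,t2,hub)): drop {in(p3,t2)}, keep {truck_at(t2,hub)}, require {pkg_at(p3,hub), truck_at(t2,hub)}
    → {pkg_at(p3,hub), truck_at(t2,hub)}
  through step 1 (drive(t2,gate,hub)): drop {truck_at(t2,hub)}, keep {pkg_at(p3,hub)}, require {truck_at(t2,gate)}
    → {pkg_at(p3,hub), truck_at(t2,gate)}

== RESULT ==
["pkg_at(p3,hub)", "truck_at(t2,gate)"]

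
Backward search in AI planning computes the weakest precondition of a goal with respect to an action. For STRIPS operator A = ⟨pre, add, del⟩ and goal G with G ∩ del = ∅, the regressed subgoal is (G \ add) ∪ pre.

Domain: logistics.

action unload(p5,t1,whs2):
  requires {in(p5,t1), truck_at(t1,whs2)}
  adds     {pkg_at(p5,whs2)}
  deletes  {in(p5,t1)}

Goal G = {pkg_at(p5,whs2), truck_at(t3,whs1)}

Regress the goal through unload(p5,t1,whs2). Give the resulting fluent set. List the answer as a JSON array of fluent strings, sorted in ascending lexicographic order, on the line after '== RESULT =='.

Compute (G \ add) ∪ pre:
  G ∩ del = {}  (empty — regression defined)
  G \ add = {pkg_at(p5,whs2), truck_at(t3,whs1)} \ {pkg_at(p5,whs2)} = {truck_at(t3,whs1)}
  ∪ pre   = {truck_at(t3,whs1)} ∪ {in(p5,t1), truck_at(t1,whs2)}
          = {in(p5,t1), truck_at(t1,whs2), truck_at(t3,whs1)}

== RESULT ==
["in(p5,t1)", "truck_at(t1,whs2)", "truck_at(t3,whs1)"]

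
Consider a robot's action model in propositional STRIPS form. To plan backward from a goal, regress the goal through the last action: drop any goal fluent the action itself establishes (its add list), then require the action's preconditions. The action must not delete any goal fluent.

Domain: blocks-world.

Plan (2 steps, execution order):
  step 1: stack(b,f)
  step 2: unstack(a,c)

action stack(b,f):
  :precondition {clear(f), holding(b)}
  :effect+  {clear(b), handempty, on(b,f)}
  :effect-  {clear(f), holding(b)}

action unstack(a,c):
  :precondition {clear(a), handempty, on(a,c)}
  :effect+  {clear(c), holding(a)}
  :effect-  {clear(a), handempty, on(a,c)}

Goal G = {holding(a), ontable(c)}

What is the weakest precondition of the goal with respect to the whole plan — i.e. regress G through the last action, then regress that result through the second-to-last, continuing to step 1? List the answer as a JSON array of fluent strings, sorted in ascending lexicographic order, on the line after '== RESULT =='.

Regress step by step:
  through step 2 (unstack(a,c)): drop {holding(a)}, keep {ontable(c)}, require {clear(a), handempty, on(a,c)}
    → {clear(a), handempty, on(a,c), ontable(c)}
  through step 1 (stack(b,f)): drop {handempty}, keep {clear(a), on(a,c), ontable(c)}, require {clear(f), holding(b)}
    → {clear(a), clear(f), holding(b), on(a,c), ontable(c)}

== RESULT ==
["clear(a)", "clear(f)", "holding(b)", "on(a,c)", "ontable(c)"]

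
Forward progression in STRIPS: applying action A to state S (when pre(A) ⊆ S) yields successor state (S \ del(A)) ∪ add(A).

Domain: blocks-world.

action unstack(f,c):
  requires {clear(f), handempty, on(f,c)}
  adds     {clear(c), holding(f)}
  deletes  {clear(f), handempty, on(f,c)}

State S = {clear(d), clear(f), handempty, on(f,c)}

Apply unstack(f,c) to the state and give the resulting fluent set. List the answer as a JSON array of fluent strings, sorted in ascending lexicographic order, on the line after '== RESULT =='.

Compute (S \ del) ∪ add:
  pre ⊆ S: {clear(f), handempty, on(f,c)} ⊆ S  — applicable
  S \ del = {clear(d)}
  ∪ add   = {clear(c), clear(d), holding(f)}

== RESULT ==
["clear(c)", "clear(d)", "holding(f)"]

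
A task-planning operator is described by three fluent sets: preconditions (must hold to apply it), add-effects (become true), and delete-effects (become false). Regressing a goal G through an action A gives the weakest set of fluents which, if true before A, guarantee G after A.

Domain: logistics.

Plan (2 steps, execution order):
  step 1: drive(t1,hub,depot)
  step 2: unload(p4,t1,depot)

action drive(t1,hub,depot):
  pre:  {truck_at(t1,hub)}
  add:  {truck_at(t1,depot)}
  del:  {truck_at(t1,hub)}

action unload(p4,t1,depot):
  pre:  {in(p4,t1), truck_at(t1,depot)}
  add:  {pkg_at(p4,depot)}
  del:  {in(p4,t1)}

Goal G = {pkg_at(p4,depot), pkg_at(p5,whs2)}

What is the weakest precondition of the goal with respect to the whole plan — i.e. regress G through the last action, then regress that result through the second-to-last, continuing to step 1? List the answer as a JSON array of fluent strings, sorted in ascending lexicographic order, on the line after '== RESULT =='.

Regress step by step:
  through step 2 (unload(p4,t1,depot)): drop {pkg_at(p4,depot)}, keep {pkg_at(p5,whs2)}, require {in(p4,t1), truck_at(t1,depot)}
    → {in(p4,t1), pkg_at(p5,whs2), truck_at(t1,depot)}
  through step 1 (drive(t1,hub,depot)): drop {truck_at(t1,depot)}, keep {in(p4,t1), pkg_at(p5,whs2)}, require {truck_at(t1,hub)}
    → {in(p4,t1), pkg_at(p5,whs2), truck_at(t1,hub)}

== RESULT ==
["in(p4,t1)", "pkg_at(p5,whs2)", "truck_at(t1,hub)"]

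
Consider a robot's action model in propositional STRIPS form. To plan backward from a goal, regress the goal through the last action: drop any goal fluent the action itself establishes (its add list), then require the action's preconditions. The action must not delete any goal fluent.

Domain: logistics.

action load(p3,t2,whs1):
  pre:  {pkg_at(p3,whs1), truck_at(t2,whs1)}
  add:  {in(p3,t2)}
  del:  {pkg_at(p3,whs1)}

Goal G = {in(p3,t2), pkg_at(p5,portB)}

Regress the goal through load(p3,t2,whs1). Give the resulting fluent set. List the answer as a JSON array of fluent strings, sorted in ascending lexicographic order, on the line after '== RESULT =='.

Regress:
  G ∩ del = {}  (empty — regression defined)
  G \ add = {in(p3,t2), pkg_at(p5,portB)} \ {in(p3,t2)} = {pkg_at(p5,portB)}
  ∪ pre   = {pkg_at(p5,portB)} ∪ {pkg_at(p3,whs1), truck_at(t2,whs1)}
          = {pkg_at(p3,whs1), pkg_at(p5,portB), truck_at(t2,whs1)}

== RESULT ==
["pkg_at(p3,whs1)", "pkg_at(p5,portB)", "truck_at(t2,whs1)"]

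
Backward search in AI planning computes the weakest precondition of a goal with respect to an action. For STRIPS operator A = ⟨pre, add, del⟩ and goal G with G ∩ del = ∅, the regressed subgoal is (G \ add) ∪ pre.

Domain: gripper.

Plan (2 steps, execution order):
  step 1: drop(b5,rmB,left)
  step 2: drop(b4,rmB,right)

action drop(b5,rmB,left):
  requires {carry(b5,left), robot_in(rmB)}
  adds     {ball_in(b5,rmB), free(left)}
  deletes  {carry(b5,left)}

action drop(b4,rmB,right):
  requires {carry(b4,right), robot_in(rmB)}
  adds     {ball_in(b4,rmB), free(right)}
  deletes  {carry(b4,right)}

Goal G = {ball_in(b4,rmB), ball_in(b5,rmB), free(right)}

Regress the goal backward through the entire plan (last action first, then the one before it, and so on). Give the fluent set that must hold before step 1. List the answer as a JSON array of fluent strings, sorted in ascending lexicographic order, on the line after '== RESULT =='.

Regress step by step:
  through step 2 (drop(b4,rmB,right)): drop {ball_in(b4,rmB), free(right)}, keep {ball_in(b5,rmB)}, require {carry(b4,right), robot_in(rmB)}
    → {ball_in(b5,rmB), carry(b4,right), robot_in(rmB)}
  through step 1 (drop(b5,rmB,left)): drop {ball_in(b5,rmB)}, keep {carry(b4,right), robot_in(rmB)}, require {carry(b5,left), robot_in(rmB)}
    → {carry(b4,right), carry(b5,left), robot_in(rmB)}

== RESULT ==
["carry(b4,right)", "carry(b5,left)", "robot_in(rmB)"]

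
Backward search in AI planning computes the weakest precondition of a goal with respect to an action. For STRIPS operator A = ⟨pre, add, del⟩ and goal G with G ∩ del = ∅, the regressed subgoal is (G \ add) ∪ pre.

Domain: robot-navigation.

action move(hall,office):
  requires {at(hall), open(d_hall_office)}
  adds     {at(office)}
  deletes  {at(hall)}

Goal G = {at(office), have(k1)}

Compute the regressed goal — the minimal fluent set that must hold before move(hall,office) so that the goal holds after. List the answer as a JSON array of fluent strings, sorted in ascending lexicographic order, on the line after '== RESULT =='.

Regress:
  G ∩ del = {}  (empty — regression defined)
  G \ add = {at(office), have(k1)} \ {at(office)} = {have(k1)}
  ∪ pre   = {have(k1)} ∪ {at(hall), open(d_hall_office)}
          = {at(hall), have(k1), open(d_hall_office)}

== RESULT ==
["at(hall)", "have(k1)", "open(d_hall_office)"]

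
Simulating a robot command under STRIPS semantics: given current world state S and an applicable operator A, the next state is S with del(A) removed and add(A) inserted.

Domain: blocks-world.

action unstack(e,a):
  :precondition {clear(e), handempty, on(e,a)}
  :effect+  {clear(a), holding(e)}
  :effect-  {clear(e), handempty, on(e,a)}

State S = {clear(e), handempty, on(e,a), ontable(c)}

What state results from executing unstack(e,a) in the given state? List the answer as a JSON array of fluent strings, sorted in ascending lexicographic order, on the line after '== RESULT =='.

Progress:
  pre ⊆ S: {clear(e), handempty, on(e,a)} ⊆ S  — applicable
  S \ del = {ontable(c)}
  ∪ add   = {clear(a), holding(e), ontable(c)}

== RESULT ==
["clear(a)", "holding(e)", "ontable(c)"]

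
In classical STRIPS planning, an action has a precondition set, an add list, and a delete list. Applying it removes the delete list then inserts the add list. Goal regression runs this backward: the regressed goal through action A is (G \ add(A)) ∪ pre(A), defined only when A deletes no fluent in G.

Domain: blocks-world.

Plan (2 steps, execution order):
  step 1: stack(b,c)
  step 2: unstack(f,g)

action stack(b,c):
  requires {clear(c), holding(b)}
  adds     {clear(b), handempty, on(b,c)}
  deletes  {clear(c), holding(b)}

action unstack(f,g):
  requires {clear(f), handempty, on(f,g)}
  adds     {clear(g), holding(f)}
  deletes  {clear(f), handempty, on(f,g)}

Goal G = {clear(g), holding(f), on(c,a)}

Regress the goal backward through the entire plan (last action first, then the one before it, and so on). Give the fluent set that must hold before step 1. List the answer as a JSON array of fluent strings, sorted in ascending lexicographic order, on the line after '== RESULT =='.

Work backward from the goal:
  through step 2 (unstack(f,g)): drop {clear(g), holding(f)}, keep {on(c,a)}, require {clear(f), handempty, on(f,g)}
    → {clear(f), handempty, on(c,a), on(f,g)}
  through step 1 (stack(b,c)): drop {handempty}, keep {clear(f), on(c,a), on(f,g)}, require {clear(c), holding(b)}
    → {clear(c), clear(f), holding(b), on(c,a), on(f,g)}

== RESULT ==
["clear(c)", "clear(f)", "holding(b)", "on(c,a)", "on(f,g)"]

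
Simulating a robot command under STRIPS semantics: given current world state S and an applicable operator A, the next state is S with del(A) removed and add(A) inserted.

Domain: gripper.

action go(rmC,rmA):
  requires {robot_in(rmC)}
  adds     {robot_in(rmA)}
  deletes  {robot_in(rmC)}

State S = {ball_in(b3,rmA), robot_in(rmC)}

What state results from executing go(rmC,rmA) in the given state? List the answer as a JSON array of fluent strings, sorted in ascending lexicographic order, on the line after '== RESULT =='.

Compute (S \ del) ∪ add:
  pre ⊆ S: {robot_in(rmC)} ⊆ S  — applicable
  S \ del = {ball_in(b3,rmA)}
  ∪ add   = {ball_in(b3,rmA), robot_in(rmA)}

== RESULT ==
["ball_in(b3,rmA)", "robot_in(rmA)"]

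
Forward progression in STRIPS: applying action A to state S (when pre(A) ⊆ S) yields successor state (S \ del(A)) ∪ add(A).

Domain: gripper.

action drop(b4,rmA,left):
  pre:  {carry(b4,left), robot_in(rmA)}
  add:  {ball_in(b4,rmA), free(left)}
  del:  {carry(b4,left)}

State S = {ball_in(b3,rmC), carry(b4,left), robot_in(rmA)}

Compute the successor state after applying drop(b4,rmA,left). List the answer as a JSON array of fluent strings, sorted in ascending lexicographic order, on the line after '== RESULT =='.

Progress:
  pre ⊆ S: {carry(b4,left), robot_in(rmA)} ⊆ S  — applicable
  S \ del = {ball_in(b3,rmC), robot_in(rmA)}
  ∪ add   = {ball_in(b3,rmC), ball_in(b4,rmA), free(left), robot_in(rmA)}

== RESULT ==
["ball_in(b3,rmC)", "ball_in(b4,rmA)", "free(left)", "robot_in(rmA)"]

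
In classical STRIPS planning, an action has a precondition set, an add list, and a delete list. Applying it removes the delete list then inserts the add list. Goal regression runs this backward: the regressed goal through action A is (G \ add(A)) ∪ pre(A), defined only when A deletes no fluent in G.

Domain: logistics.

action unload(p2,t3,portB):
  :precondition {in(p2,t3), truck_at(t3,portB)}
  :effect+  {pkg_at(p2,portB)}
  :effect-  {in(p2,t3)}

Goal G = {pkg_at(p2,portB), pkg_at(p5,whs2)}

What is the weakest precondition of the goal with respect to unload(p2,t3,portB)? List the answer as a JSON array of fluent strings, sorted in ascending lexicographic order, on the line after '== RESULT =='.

Regress:
  G ∩ del = {}  (empty — regression defined)
  G \ add = {pkg_at(p2,portB), pkg_at(p5,whs2)} \ {pkg_at(p2,portB)} = {pkg_at(p5,whs2)}
  ∪ pre   = {pkg_at(p5,whs2)} ∪ {in(p2,t3), truck_at(t3,portB)}
          = {in(p2,t3), pkg_at(p5,whs2), truck_at(t3,portB)}

== RESULT ==
["in(p2,t3)", "pkg_at(p5,whs2)", "truck_at(t3,portB)"]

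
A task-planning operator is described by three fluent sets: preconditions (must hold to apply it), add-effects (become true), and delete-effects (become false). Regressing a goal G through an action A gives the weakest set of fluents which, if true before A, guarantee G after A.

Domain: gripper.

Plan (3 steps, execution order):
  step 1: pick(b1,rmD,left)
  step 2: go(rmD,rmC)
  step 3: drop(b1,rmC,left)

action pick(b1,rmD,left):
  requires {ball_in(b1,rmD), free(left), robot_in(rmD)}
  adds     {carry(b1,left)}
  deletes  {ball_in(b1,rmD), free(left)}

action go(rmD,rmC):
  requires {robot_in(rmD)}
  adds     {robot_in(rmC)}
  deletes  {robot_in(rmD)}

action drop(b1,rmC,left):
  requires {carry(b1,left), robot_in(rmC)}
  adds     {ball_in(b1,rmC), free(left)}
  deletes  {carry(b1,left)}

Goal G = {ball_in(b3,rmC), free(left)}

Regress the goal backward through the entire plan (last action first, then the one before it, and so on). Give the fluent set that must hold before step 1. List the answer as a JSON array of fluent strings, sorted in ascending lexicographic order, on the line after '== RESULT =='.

Regress step by step:
  through step 3 (drop(b1,rmC,left)): drop {free(left)}, keep {ball_in(b3,rmC)}, require {carry(b1,left), robot_in(rmC)}
    → {ball_in(b3,rmC), carry(b1,left), robot_in(rmC)}
  through step 2 (go(rmD,rmC)): drop {robot_in(rmC)}, keep {ball_in(b3,rmC), carry(b1,left)}, require {robot_in(rmD)}
    → {ball_in(b3,rmC), carry(b1,left), robot_in(rmD)}
  through step 1 (pick(b1,rmD,left)): drop {carry(b1,left)}, keep {ball_in(b3,rmC), robot_in(rmD)}, require {ball_in(b1,rmD), free(left), robot_in(rmD)}
    → {ball_in(b1,rmD), ball_in(b3,rmC), free(left), robot_in(rmD)}

== RESULT ==
["ball_in(b1,rmD)", "ball_in(b3,rmC)", "free(left)", "robot_in(rmD)"]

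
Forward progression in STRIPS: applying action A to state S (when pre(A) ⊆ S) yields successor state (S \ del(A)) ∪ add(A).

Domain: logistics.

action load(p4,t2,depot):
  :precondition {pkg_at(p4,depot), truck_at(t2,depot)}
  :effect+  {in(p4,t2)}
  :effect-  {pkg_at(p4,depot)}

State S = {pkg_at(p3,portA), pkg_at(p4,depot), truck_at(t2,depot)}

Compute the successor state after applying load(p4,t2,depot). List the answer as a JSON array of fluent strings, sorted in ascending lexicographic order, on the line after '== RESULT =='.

Compute (S \ del) ∪ add:
  pre ⊆ S: {pkg_at(p4,depot), truck_at(t2,depot)} ⊆ S  — applicable
  S \ del = {pkg_at(p3,portA), truck_at(t2,depot)}
  ∪ add   = {in(p4,t2), pkg_at(p3,portA), truck_at(t2,depot)}

== RESULT ==
["in(p4,t2)", "pkg_at(p3,portA)", "truck_at(t2,depot)"]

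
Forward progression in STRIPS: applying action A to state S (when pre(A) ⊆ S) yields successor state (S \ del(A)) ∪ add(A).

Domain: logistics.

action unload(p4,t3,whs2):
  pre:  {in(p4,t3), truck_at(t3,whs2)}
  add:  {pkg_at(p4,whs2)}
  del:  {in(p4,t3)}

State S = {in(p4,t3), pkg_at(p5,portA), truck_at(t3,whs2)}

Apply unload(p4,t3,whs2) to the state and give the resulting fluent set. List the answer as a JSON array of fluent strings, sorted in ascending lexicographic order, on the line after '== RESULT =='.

Progress:
  pre ⊆ S: {in(p4,t3), truck_at(t3,whs2)} ⊆ S  — applicable
  S \ del = {pkg_at(p5,portA), truck_at(t3,whs2)}
  ∪ add   = {pkg_at(p4,whs2), pkg_at(p5,portA), truck_at(t3,whs2)}

== RESULT ==
["pkg_at(p4,whs2)", "pkg_at(p5,portA)", "truck_at(t3,whs2)"]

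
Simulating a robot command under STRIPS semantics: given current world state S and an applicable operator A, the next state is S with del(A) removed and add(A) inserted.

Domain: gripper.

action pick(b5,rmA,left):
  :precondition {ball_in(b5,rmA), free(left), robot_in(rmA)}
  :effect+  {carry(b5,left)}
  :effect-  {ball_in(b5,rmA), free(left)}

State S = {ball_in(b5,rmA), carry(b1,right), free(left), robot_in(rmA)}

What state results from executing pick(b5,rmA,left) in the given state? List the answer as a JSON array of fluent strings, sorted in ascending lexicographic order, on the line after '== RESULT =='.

Progress:
  pre ⊆ S: {ball_in(b5,rmA), free(left), robot_in(rmA)} ⊆ S  — applicable
  S \ del = {carry(b1,right), robot_in(rmA)}
  ∪ add   = {carry(b1,right), carry(b5,left), robot_in(rmA)}

== RESULT ==
["carry(b1,right)", "carry(b5,left)", "robot_in(rmA)"]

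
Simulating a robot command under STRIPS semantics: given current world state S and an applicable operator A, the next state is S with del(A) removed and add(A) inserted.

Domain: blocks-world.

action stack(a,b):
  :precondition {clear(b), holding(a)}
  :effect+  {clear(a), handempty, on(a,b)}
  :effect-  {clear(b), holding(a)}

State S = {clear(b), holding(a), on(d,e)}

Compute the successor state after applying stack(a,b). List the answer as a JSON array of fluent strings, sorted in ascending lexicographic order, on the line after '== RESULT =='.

Progress:
  pre ⊆ S: {clear(b), holding(a)} ⊆ S  — applicable
  S \ del = {on(d,e)}
  ∪ add   = {clear(a), handempty, on(a,b), on(d,e)}

== RESULT ==
["clear(a)", "handempty", "on(a,b)", "on(d,e)"]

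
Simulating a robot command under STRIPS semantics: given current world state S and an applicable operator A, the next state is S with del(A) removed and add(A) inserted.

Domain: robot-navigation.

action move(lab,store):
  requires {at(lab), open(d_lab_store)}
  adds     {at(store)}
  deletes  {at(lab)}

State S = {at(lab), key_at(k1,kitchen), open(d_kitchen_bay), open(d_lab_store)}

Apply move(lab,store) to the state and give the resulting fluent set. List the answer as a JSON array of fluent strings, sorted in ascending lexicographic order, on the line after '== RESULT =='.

Progress:
  pre ⊆ S: {at(lab), open(d_lab_store)} ⊆ S  — applicable
  S \ del = {key_at(k1,kitchen), open(d_kitchen_bay), open(d_lab_store)}
  ∪ add   = {at(store), key_at(k1,kitchen), open(d_kitchen_bay), open(d_lab_store)}

== RESULT ==
["at(store)", "key_at(k1,kitchen)", "open(d_kitchen_bay)", "open(d_lab_store)"]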